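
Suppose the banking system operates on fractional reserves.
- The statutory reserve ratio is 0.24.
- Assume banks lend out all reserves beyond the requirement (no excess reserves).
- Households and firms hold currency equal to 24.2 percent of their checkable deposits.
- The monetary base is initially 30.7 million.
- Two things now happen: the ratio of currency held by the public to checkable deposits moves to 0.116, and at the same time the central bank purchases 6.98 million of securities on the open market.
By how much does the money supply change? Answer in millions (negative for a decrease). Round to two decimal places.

39.01 million

Before: m₁ = (1 + 0.242) / (0.24 + 0.242) ≈ 2.57676, MB₁ = 30.7, so M₁ = 2.57676 × 30.7 ≈ 79.1065 million.
After: m₂ = (1 + 0.116) / (0.24 + 0.116) ≈ 3.13483, MB₂ = 30.7 + 6.98 = 37.68, so M₂ = 3.13483 × 37.68 ≈ 118.1204 million.
ΔM = M₂ − M₁ = 118.1204 − 79.1065 = 39.0139 million.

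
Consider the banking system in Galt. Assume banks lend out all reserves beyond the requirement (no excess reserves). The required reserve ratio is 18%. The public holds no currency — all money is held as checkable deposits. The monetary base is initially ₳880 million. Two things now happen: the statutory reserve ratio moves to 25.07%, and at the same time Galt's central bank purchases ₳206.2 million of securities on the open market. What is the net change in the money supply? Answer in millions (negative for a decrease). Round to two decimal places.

Before: m₁ = 1 / (0.18) ≈ 5.5555556, MB₁ = 880, so M₁ = 5.5555556 × 880 ≈ 4888.8889 million.
After: m₂ = 1 / (0.2507) ≈ 3.9888313, MB₂ = 880 + 206.2 = 1086.2, so M₂ = 3.9888313 × 1086.2 ≈ 4332.6686 million.
ΔM = M₂ − M₁ = 4332.6686 − 4888.8889 = -556.2203 million.

-556.22 million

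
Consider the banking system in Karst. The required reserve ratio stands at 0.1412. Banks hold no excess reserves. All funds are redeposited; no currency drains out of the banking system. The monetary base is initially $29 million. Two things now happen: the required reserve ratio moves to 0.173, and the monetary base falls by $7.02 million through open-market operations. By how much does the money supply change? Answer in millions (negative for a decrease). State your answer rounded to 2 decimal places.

Before: m₁ = 1 / (0.1412) ≈ 7.08215, MB₁ = 29, so M₁ = 7.08215 × 29 ≈ 205.3824 million.
After: m₂ = 1 / (0.173) ≈ 5.78035, MB₂ = 29 − 7.02 = 21.98, so M₂ = 5.78035 × 21.98 ≈ 127.0521 million.
ΔM = M₂ − M₁ = 127.0521 − 205.3824 = -78.3303 million.

-78.33 million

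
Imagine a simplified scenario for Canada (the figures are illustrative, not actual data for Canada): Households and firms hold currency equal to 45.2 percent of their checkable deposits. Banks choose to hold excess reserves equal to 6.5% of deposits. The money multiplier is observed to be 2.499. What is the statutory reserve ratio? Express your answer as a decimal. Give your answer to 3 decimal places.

Using m = 2.499. Since m = (1 + c)/(c + rr + e), the denominator satisfies c + rr + e = (1 + c)/m = (1 + 0.452) / 2.499 ≈ 0.581032.
With c = 0.452 and e = 0.065, the statutory reserve ratio is 0.581032 − 0.452 − 0.065 = 0.064032.

0.064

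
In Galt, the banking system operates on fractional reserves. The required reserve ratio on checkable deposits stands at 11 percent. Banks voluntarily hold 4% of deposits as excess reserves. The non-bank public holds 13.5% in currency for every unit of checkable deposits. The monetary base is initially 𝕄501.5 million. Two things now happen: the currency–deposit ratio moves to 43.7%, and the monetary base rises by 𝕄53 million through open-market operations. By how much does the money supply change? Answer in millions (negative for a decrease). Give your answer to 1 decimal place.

Before: m₁ = (1 + 0.135) / (0.11 + 0.04 + 0.135) ≈ 3.98246, MB₁ = 501.5, so M₁ = 3.98246 × 501.5 ≈ 1997.2037 million.
After: m₂ = (1 + 0.437) / (0.11 + 0.04 + 0.437) ≈ 2.44804, MB₂ = 501.5 + 53 = 554.5, so M₂ = 2.44804 × 554.5 ≈ 1357.4382 million.
ΔM = M₂ − M₁ = 1357.4382 − 1997.2037 = -639.7655 million.

-639.8 million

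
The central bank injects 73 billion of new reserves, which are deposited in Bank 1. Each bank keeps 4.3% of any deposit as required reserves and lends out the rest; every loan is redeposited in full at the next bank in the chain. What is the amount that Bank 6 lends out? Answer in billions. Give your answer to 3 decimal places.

Each bank lends a fraction (1 − rr) = 0.9570 of the deposit it receives, so Bank 6 receives 73·0.9570^5 and lends 73·0.9570^6 ≈ 56.0783 billion.

56.078 billion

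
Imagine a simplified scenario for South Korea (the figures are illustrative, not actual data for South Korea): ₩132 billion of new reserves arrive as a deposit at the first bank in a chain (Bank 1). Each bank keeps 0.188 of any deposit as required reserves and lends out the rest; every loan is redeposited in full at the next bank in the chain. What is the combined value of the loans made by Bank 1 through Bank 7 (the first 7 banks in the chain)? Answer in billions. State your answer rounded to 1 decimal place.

₩437.4 billion

Bank i lends (1 − rr)^i of the original deposit: Bank 1 lends 132·0.8120 = 107.1840, Bank 2 lends 132·0.8120² ≈ 87.0334, and so on.
Summing a geometric series: total = 132·[0.8120·(1 − 0.8120^7) / (1 − 0.8120)] ≈ 437.4297 billion.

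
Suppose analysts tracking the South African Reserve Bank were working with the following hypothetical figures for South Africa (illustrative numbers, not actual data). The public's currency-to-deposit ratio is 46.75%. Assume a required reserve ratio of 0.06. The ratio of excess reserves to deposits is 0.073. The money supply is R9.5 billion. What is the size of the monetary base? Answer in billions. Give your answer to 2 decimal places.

R3.89 billion

The money multiplier is m = (1 + c) / (rr + e + c) = (1 + 0.4675) / (0.06 + 0.073 + 0.4675) ≈ 2.4438.
MB = M / m = 9.5 / 2.4438 ≈ 3.8874 billion.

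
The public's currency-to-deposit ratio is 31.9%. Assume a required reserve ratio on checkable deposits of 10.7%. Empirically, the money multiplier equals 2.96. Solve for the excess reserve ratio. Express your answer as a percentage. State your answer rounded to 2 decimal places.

1.96%

Using m = 2.96. Since m = (1 + c)/(c + rr + e), the denominator satisfies c + rr + e = (1 + c)/m = (1 + 0.319) / 2.96 ≈ 0.445608.
With c = 0.319 and rr = 0.107, the excess reserve ratio is 0.445608 − 0.319 − 0.107 = 0.019608.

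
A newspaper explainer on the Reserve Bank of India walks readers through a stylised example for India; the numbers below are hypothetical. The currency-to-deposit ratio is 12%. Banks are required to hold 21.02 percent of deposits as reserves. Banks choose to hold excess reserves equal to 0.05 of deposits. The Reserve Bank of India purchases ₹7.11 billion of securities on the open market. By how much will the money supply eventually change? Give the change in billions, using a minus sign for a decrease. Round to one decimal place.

The money multiplier is m = (1 + c) / (rr + e + c) = (1 + 0.12) / (0.2102 + 0.05 + 0.12) ≈ 2.9458.
The purchase adds 7.11 billion of base, so ΔM = m × ΔMB = 2.9458 × (+7.11) ≈ 20.9446 billion.

₹20.9 billion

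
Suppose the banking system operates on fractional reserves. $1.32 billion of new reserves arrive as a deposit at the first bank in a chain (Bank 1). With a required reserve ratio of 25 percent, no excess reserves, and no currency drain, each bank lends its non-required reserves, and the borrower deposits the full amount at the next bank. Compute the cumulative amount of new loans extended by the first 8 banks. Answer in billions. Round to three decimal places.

Bank i lends (1 − rr)^i of the original deposit: Bank 1 lends 1.32·0.7500 = 0.9900, Bank 2 lends 1.32·0.7500² = 0.7425, and so on.
Summing a geometric series: total = 1.32·[0.7500·(1 − 0.7500^8) / (1 − 0.7500)] ≈ 3.5636 billion.

$3.564 billion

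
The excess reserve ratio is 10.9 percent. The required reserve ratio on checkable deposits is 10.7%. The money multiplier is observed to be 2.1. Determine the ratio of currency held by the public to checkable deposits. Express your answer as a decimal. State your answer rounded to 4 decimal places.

Using m = 2.1. From m = (1 + c)/(c + rr + e), rearranging gives 1 + c = m·(c + rr + e), so c·(1 − m) = m·(rr + e) − 1.
Hence c = [m·(rr + e) − 1]/(1 − m) = [2.1 × (0.107 + 0.109) − 1] / (1 − 2.1) ≈ 0.496727.

0.4967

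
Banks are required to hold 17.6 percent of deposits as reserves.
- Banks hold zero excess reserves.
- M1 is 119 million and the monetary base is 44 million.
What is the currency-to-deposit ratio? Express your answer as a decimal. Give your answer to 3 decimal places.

Using m = M/MB = 119/44 ≈ 2.704545. From m = (1 + c)/(c + rr + e), rearranging gives 1 + c = m·(c + rr + e), so c·(1 − m) = m·(rr + e) − 1.
Hence c = [m·(rr + e) − 1]/(1 − m) = [2.704545 × (0.176 + 0) − 1] / (1 − 2.704545) ≈ 0.307413.

0.307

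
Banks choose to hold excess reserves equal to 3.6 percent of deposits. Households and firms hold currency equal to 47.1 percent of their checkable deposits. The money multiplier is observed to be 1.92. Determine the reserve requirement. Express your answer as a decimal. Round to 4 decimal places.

Using m = 1.92. Since m = (1 + c)/(c + rr + e), the denominator satisfies c + rr + e = (1 + c)/m = (1 + 0.471) / 1.92 ≈ 0.766146.
With c = 0.471 and e = 0.036, the reserve requirement is 0.766146 − 0.471 − 0.036 = 0.259146.

0.2591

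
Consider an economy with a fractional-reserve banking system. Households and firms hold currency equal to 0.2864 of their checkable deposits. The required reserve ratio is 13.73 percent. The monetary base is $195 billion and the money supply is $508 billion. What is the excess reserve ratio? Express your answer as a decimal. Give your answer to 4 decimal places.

Using m = M/MB = 508/195 ≈ 2.605128. Since m = (1 + c)/(c + rr + e), the denominator satisfies c + rr + e = (1 + c)/m = (1 + 0.2864) / 2.605128 ≈ 0.493795.
With c = 0.2864 and rr = 0.1373, the excess reserve ratio is 0.493795 − 0.2864 − 0.1373 = 0.070095.

0.0701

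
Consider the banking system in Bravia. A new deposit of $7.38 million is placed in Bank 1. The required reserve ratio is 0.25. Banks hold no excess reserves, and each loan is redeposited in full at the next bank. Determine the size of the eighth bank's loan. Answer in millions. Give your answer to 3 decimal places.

$0.739 million

Each bank lends a fraction (1 − rr) = 0.7500 of the deposit it receives, so Bank 8 receives 7.38·0.7500^7 and lends 7.38·0.7500^8 ≈ 0.7388 million.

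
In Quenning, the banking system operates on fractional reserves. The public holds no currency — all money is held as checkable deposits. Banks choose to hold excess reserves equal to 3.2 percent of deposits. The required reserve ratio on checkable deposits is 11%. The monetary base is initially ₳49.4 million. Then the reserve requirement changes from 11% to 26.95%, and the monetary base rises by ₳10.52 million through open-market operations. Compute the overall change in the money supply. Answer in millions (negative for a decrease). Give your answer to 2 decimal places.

Before: m₁ = 1 / (0.11 + 0.032) ≈ 7.04225, MB₁ = 49.4, so M₁ = 7.04225 × 49.4 ≈ 347.8872 million.
After: m₂ = 1 / (0.2695 + 0.032) ≈ 3.31675, MB₂ = 49.4 + 10.52 = 59.92, so M₂ = 3.31675 × 59.92 ≈ 198.7397 million.
ΔM = M₂ − M₁ = 198.7397 − 347.8872 = -149.1475 million.

-149.15 million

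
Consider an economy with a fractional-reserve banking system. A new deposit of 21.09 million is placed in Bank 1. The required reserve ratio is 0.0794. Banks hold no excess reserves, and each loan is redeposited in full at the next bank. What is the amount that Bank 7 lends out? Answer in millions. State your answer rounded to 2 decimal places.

11.82 million

Each bank lends a fraction (1 − rr) = 0.9206 of the deposit it receives, so Bank 7 receives 21.09·0.9206^6 and lends 21.09·0.9206^7 ≈ 11.8188 million.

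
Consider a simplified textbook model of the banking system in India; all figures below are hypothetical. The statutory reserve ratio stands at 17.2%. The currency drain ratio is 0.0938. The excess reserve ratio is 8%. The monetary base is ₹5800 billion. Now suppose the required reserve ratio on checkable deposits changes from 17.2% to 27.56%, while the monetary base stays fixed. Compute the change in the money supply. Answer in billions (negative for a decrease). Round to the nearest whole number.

-4229 billion

Initially m₁ = (1 + 0.0938) / (0.172 + 0.08 + 0.0938) ≈ 3.16310, so M₁ = 3.16310 × 5800 = 18345.98 billion.
After the change m₂ = (1 + 0.0938) / (0.2756 + 0.08 + 0.0938) ≈ 2.43391, so M₂ = 2.43391 × 5800 = 14116.678 billion.
ΔM = M₂ − M₁ = 14116.678 − 18345.98 = -4229.302 billion.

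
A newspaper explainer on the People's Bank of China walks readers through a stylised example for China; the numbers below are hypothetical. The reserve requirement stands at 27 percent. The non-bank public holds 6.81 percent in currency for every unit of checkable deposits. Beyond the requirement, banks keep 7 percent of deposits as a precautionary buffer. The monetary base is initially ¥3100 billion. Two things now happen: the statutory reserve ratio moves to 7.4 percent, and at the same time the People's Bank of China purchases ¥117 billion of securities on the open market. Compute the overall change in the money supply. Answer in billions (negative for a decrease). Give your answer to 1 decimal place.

Before: m₁ = (1 + 0.0681) / (0.27 + 0.07 + 0.0681) ≈ 2.617251, MB₁ = 3100, so M₁ = 2.617251 × 3100 = 8113.4781 billion.
After: m₂ = (1 + 0.0681) / (0.074 + 0.07 + 0.0681) ≈ 5.035832, MB₂ = 3100 + 117 = 3217, so M₂ = 5.035832 × 3217 ≈ 16200.2715 billion.
ΔM = M₂ − M₁ = 16200.2715 − 8113.4781 = 8086.7934 billion.

¥8086.8 billion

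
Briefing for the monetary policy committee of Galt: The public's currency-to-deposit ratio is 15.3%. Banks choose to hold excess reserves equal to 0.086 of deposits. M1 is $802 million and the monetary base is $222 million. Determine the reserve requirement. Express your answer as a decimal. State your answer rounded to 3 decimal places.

Using m = M/MB = 802/222 ≈ 3.612613. Since m = (1 + c)/(c + rr + e), the denominator satisfies c + rr + e = (1 + c)/m = (1 + 0.153) / 3.612613 ≈ 0.319160.
With c = 0.153 and e = 0.086, the reserve requirement is 0.319160 − 0.153 − 0.086 = 0.08016.

0.080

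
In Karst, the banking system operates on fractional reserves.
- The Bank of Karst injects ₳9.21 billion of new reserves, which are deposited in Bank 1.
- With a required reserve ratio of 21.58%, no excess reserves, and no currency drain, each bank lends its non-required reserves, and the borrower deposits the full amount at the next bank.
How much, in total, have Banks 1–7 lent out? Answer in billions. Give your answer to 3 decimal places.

Bank i lends (1 − rr)^i of the original deposit: Bank 1 lends 9.21·0.7842 ≈ 7.2225, Bank 2 lends 9.21·0.7842² ≈ 5.6639, and so on.
Summing a geometric series: total = 9.21·[0.7842·(1 − 0.7842^7) / (1 − 0.7842)] ≈ 27.3643 billion.

₳27.364 billion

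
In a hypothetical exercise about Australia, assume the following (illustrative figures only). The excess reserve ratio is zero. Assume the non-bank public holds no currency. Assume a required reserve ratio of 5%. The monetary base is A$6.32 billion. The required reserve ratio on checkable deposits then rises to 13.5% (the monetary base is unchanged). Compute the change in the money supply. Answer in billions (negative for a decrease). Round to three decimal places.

Initially m₁ = 1 / (0.05) = 20, so M₁ = 20 × 6.32 = 126.4 billion.
After the change m₂ = 1 / (0.135) ≈ 7.40741, so M₂ = 7.40741 × 6.32 ≈ 46.8148 billion.
ΔM = M₂ − M₁ = 46.8148 − 126.4 = -79.5852 billion.

-79.585 billion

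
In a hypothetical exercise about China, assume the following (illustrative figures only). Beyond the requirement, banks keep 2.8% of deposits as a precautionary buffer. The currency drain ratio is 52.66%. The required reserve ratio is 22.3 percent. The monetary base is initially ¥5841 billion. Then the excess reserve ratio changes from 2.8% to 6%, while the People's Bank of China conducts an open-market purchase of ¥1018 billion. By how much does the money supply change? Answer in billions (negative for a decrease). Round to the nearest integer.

¥1466 billion

Before: m₁ = (1 + 0.5266) / (0.223 + 0.028 + 0.5266) ≈ 1.96322, MB₁ = 5841, so M₁ = 1.96322 × 5841 ≈ 11467.168 billion.
After: m₂ = (1 + 0.5266) / (0.223 + 0.06 + 0.5266) ≈ 1.88562, MB₂ = 5841 + 1018 = 6859, so M₂ = 1.88562 × 6859 ≈ 12933.4676 billion.
ΔM = M₂ − M₁ = 12933.4676 − 11467.168 = 1466.2996 billion.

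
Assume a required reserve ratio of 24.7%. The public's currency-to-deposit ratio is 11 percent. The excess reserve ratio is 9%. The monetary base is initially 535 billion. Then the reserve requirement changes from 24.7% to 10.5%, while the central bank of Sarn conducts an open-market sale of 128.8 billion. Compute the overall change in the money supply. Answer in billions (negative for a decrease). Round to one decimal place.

Before: m₁ = (1 + 0.11) / (0.247 + 0.09 + 0.11) ≈ 2.48322, MB₁ = 535, so M₁ = 2.48322 × 535 = 1328.5227 billion.
After: m₂ = (1 + 0.11) / (0.105 + 0.09 + 0.11) ≈ 3.63934, MB₂ = 535 − 128.8 = 406.2, so M₂ = 3.63934 × 406.2 ≈ 1478.2999 billion.
ΔM = M₂ − M₁ = 1478.2999 − 1328.5227 = 149.7772 billion.

149.8 billion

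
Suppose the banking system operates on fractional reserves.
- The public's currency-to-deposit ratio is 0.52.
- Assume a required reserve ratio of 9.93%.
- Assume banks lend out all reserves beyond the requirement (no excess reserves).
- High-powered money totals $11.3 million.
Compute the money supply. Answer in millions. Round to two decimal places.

$27.73 million

The money multiplier is m = (1 + c) / (rr + c) = (1 + 0.52) / (0.0993 + 0.52) ≈ 2.45438.
So M = m × MB = 2.45438 × 11.3 ≈ 27.7345 million.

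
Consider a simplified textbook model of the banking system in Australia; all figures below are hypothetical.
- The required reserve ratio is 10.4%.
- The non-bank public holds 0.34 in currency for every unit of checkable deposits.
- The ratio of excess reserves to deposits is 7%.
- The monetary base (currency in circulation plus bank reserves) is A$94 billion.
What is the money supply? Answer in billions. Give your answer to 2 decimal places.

A$245.06 billion

The money multiplier is m = (1 + c) / (rr + e + c) = (1 + 0.34) / (0.104 + 0.07 + 0.34) ≈ 2.60700.
So M = m × MB = 2.60700 × 94 = 245.058 billion.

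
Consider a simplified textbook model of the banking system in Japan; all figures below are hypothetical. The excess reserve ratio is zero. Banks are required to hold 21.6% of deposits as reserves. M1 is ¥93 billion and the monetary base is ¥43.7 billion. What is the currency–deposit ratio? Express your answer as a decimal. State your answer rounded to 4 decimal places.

0.4789

Using m = M/MB = 93/43.7 ≈ 2.128146. From m = (1 + c)/(c + rr + e), rearranging gives 1 + c = m·(c + rr + e), so c·(1 − m) = m·(rr + e) − 1.
Hence c = [m·(rr + e) − 1]/(1 − m) = [2.128146 × (0.216 + 0) − 1] / (1 − 2.128146) ≈ 0.478946.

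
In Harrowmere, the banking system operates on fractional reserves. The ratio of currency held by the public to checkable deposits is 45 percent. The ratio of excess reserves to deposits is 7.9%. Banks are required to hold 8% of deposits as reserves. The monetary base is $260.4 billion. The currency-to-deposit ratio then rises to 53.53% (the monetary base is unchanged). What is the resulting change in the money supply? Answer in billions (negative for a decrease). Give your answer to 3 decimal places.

-44.180 billion

Initially m₁ = (1 + 0.45) / (0.08 + 0.079 + 0.45) ≈ 2.3809524, so M₁ = 2.3809524 × 260.4 ≈ 620 billion.
After the change m₂ = (1 + 0.5353) / (0.08 + 0.079 + 0.5353) ≈ 2.2112919, so M₂ = 2.2112919 × 260.4 ≈ 575.8204 billion.
ΔM = M₂ − M₁ = 575.8204 − 620 = -44.1796 billion.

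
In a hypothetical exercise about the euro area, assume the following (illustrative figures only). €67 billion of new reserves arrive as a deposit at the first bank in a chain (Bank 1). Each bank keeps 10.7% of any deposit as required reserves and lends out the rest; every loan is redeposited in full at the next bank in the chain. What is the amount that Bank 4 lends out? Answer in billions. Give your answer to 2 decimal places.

€42.61 billion

Each bank lends a fraction (1 − rr) = 0.8930 of the deposit it receives, so Bank 4 receives 67·0.8930^3 and lends 67·0.8930^4 ≈ 42.6070 billion.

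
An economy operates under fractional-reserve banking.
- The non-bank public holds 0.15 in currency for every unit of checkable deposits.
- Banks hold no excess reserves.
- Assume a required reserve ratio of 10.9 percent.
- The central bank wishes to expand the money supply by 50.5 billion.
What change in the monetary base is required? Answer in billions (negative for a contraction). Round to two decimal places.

11.37 billion

The money multiplier is m = (1 + c) / (rr + c) = (1 + 0.15) / (0.109 + 0.15) ≈ 4.44015.
ΔMB = ΔM / m = (+50.5) / 4.44015 ≈ 11.3735 billion.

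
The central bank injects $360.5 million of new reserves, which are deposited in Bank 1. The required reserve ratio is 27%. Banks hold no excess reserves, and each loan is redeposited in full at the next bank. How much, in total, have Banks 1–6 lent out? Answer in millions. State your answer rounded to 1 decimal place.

Bank i lends (1 − rr)^i of the original deposit: Bank 1 lends 360.5·0.7300 = 263.1650, Bank 2 lends 360.5·0.7300² ≈ 192.1105, and so on.
Summing a geometric series: total = 360.5·[0.7300·(1 − 0.7300^6) / (1 − 0.7300)] ≈ 827.1820 million.

$827.2 million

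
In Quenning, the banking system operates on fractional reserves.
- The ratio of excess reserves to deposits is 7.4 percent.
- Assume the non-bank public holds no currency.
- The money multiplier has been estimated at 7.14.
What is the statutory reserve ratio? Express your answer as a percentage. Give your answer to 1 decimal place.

6.6%

Using m = 7.14. Since m = (1 + c)/(c + rr + e), the denominator satisfies c + rr + e = (1 + c)/m = (1 + 0) / 7.14 ≈ 0.140056.
With c = 0 and e = 0.074, the statutory reserve ratio is 0.140056 − 0 − 0.074 = 0.066056.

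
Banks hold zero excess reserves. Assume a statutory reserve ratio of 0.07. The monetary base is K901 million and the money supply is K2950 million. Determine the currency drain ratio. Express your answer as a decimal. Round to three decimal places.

0.339

Using m = M/MB = 2950/901 ≈ 3.274140. From m = (1 + c)/(c + rr + e), rearranging gives 1 + c = m·(c + rr + e), so c·(1 − m) = m·(rr + e) − 1.
Hence c = [m·(rr + e) − 1]/(1 − m) = [3.274140 × (0.07 + 0) − 1] / (1 − 3.274140) ≈ 0.338946.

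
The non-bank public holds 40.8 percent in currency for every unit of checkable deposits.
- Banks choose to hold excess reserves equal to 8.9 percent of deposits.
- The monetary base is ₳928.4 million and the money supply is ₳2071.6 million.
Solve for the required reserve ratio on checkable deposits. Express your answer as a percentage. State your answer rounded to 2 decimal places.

13.40%

Using m = M/MB = 2071.6/928.4 ≈ 2.231366. Since m = (1 + c)/(c + rr + e), the denominator satisfies c + rr + e = (1 + c)/m = (1 + 0.408) / 2.231366 ≈ 0.631004.
With c = 0.408 and e = 0.089, the required reserve ratio on checkable deposits is 0.631004 − 0.408 − 0.089 = 0.134004.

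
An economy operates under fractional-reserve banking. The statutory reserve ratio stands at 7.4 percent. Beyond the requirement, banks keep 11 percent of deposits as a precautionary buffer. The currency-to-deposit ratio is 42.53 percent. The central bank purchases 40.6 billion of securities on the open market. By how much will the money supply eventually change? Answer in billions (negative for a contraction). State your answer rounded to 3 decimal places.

The money multiplier is m = (1 + c) / (rr + e + c) = (1 + 0.4253) / (0.074 + 0.11 + 0.4253) ≈ 2.339242.
The purchase adds 40.6 billion of base, so ΔM = m × ΔMB = 2.339242 × (+40.6) ≈ 94.9732 billion.

94.973 billion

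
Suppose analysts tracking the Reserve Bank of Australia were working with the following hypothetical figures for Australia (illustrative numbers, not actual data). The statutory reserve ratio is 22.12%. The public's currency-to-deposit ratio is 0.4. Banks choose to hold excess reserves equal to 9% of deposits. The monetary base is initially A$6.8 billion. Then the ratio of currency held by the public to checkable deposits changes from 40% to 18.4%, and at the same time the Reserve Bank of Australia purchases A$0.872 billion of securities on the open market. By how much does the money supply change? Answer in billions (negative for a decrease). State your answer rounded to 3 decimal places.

A$4.958 billion

Before: m₁ = (1 + 0.4) / (0.2212 + 0.09 + 0.4) ≈ 1.96850, MB₁ = 6.8, so M₁ = 1.96850 × 6.8 = 13.3858 billion.
After: m₂ = (1 + 0.184) / (0.2212 + 0.09 + 0.184) ≈ 2.39095, MB₂ = 6.8 + 0.872 = 7.672, so M₂ = 2.39095 × 7.672 ≈ 18.3434 billion.
ΔM = M₂ − M₁ = 18.3434 − 13.3858 = 4.9576 billion.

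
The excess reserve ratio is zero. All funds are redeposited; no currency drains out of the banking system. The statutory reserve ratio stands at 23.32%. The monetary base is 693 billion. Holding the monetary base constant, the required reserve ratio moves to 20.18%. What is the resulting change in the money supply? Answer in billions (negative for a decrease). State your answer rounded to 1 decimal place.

462.4 billion

Initially m₁ = 1 / (0.2332) ≈ 4.28816, so M₁ = 4.28816 × 693 ≈ 2971.6949 billion.
After the change m₂ = 1 / (0.2018) ≈ 4.95540, so M₂ = 4.95540 × 693 = 3434.0922 billion.
ΔM = M₂ − M₁ = 3434.0922 − 2971.6949 = 462.3973 billion.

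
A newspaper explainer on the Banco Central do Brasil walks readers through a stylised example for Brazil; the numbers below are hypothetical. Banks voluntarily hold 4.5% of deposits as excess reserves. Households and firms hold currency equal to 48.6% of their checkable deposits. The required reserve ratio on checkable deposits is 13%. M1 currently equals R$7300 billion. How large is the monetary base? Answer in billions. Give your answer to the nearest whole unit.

R$3247 billion

The money multiplier is m = (1 + c) / (rr + e + c) = (1 + 0.486) / (0.13 + 0.045 + 0.486) ≈ 2.24811.
MB = M / m = 7300 / 2.24811 ≈ 3247.1721 billion.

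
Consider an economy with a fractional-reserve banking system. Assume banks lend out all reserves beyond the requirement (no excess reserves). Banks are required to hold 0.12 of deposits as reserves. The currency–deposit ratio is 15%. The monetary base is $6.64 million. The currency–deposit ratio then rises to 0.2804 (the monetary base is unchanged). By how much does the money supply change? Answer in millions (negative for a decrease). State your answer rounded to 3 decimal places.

Initially m₁ = (1 + 0.15) / (0.12 + 0.15) ≈ 4.25926, so M₁ = 4.25926 × 6.64 ≈ 28.2815 million.
After the change m₂ = (1 + 0.2804) / (0.12 + 0.2804) ≈ 3.19780, so M₂ = 3.19780 × 6.64 ≈ 21.2334 million.
ΔM = M₂ − M₁ = 21.2334 − 28.2815 = -7.0481 million.

-7.048 million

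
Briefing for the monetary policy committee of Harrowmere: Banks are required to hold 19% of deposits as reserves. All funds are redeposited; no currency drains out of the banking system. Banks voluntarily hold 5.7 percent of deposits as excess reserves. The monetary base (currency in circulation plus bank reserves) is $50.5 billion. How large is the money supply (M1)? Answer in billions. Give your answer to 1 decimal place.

$204.5 billion

The money multiplier is m = 1 / (rr + e) = 1 / (0.19 + 0.057) ≈ 4.0486.
So M = m × MB = 4.0486 × 50.5 = 204.4543 billion.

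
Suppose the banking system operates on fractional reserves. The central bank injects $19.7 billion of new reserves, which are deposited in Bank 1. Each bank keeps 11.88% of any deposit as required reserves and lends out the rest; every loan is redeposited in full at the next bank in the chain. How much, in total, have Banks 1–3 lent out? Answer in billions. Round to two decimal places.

$46.14 billion

Bank i lends (1 − rr)^i of the original deposit: Bank 1 lends 19.7·0.8812 ≈ 17.3596, Bank 2 lends 19.7·0.8812² ≈ 15.2973, and so on.
Summing a geometric series: total = 19.7·[0.8812·(1 − 0.8812^3) / (1 − 0.8812)] ≈ 46.1369 billion.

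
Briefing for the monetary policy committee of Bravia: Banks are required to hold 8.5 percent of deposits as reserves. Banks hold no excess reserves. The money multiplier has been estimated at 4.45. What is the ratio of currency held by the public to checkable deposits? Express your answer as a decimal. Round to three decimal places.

Using m = 4.45. From m = (1 + c)/(c + rr + e), rearranging gives 1 + c = m·(c + rr + e), so c·(1 − m) = m·(rr + e) − 1.
Hence c = [m·(rr + e) − 1]/(1 − m) = [4.45 × (0.085 + 0) − 1] / (1 − 4.45) ≈ 0.180217.

0.180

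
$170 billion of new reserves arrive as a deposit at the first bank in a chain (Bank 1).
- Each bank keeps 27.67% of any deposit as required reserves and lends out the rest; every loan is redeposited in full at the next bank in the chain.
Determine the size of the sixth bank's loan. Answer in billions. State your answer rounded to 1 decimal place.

Each bank lends a fraction (1 − rr) = 0.7233 of the deposit it receives, so Bank 6 receives 170·0.7233^5 and lends 170·0.7233^6 ≈ 24.3422 billion.

$24.3 billion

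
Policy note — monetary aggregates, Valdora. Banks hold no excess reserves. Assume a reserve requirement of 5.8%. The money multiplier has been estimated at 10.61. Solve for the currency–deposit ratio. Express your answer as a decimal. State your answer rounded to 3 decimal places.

0.040

Using m = 10.61. From m = (1 + c)/(c + rr + e), rearranging gives 1 + c = m·(c + rr + e), so c·(1 − m) = m·(rr + e) − 1.
Hence c = [m·(rr + e) − 1]/(1 − m) = [10.61 × (0.058 + 0) − 1] / (1 − 10.61) ≈ 0.040023.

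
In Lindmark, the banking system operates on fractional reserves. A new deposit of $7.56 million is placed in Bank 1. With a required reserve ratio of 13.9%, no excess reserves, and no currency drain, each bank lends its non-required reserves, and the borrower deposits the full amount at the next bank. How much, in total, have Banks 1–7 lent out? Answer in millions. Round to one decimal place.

$30.4 million

Bank i lends (1 − rr)^i of the original deposit: Bank 1 lends 7.56·0.8610 ≈ 6.5092, Bank 2 lends 7.56·0.8610² ≈ 5.6044, and so on.
Summing a geometric series: total = 7.56·[0.8610·(1 − 0.8610^7) / (1 − 0.8610)] ≈ 30.4025 million.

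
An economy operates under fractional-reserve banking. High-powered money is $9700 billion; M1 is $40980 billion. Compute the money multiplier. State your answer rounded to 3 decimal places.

4.225

The money multiplier is m = M / MB = 40980 / 9700 ≈ 4.22474.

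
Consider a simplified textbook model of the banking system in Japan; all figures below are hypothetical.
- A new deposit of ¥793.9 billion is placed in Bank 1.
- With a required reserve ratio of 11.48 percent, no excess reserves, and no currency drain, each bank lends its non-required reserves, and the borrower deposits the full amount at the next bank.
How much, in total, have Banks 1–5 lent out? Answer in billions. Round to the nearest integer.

Bank i lends (1 − rr)^i of the original deposit: Bank 1 lends 793.9·0.8852 ≈ 702.7603, Bank 2 lends 793.9·0.8852² ≈ 622.0834, and so on.
Summing a geometric series: total = 793.9·[0.8852·(1 − 0.8852^5) / (1 − 0.8852)] ≈ 2794.4555 billion.

¥2794 billion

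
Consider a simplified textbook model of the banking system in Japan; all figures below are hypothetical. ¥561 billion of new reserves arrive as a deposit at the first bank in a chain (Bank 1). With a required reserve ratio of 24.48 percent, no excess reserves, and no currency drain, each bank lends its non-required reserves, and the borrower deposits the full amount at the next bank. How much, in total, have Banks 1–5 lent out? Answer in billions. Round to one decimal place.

¥1305.5 billion

Bank i lends (1 − rr)^i of the original deposit: Bank 1 lends 561·0.7552 = 423.6672, Bank 2 lends 561·0.7552² ≈ 319.9535, and so on.
Summing a geometric series: total = 561·[0.7552·(1 − 0.7552^5) / (1 − 0.7552)] ≈ 1305.5351 billion.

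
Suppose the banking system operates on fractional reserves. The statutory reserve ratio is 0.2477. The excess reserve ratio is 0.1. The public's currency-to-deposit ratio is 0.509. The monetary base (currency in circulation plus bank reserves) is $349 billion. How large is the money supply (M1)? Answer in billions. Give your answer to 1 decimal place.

The money multiplier is m = (1 + c) / (rr + e + c) = (1 + 0.509) / (0.2477 + 0.1 + 0.509) ≈ 1.76141.
So M = m × MB = 1.76141 × 349 ≈ 614.7321 billion.

$614.7 billion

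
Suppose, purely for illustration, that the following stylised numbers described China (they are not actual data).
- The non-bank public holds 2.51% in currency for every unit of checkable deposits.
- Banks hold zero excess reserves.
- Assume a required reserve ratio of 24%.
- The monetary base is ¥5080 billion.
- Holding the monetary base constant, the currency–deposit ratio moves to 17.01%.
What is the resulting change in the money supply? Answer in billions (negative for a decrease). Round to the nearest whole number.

-5149 billion

Initially m₁ = (1 + 0.0251) / (0.24 + 0.0251) ≈ 3.86684, so M₁ = 3.86684 × 5080 = 19643.5472 billion.
After the change m₂ = (1 + 0.1701) / (0.24 + 0.1701) ≈ 2.85321, so M₂ = 2.85321 × 5080 = 14494.3068 billion.
ΔM = M₂ − M₁ = 14494.3068 − 19643.5472 = -5149.2404 billion.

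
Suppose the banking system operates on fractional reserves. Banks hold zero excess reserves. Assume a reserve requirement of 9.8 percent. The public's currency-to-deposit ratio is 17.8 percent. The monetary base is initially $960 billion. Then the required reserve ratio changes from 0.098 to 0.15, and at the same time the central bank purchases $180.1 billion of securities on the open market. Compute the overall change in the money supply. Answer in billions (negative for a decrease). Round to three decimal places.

Before: m₁ = (1 + 0.178) / (0.098 + 0.178) ≈ 4.2681159, MB₁ = 960, so M₁ = 4.2681159 × 960 ≈ 4097.3913 billion.
After: m₂ = (1 + 0.178) / (0.15 + 0.178) ≈ 3.5914634, MB₂ = 960 + 180.1 = 1140.1, so M₂ = 3.5914634 × 1140.1 ≈ 4094.6274 billion.
ΔM = M₂ − M₁ = 4094.6274 − 4097.3913 = -2.7639 billion.

-2.764 billion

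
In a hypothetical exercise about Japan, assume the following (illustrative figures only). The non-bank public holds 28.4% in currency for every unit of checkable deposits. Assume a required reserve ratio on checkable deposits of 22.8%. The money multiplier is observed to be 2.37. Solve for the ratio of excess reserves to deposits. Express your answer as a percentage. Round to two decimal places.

2.98%

Using m = 2.37. Since m = (1 + c)/(c + rr + e), the denominator satisfies c + rr + e = (1 + c)/m = (1 + 0.284) / 2.37 ≈ 0.541772.
With c = 0.284 and rr = 0.228, the ratio of excess reserves to deposits is 0.541772 − 0.284 − 0.228 = 0.029772.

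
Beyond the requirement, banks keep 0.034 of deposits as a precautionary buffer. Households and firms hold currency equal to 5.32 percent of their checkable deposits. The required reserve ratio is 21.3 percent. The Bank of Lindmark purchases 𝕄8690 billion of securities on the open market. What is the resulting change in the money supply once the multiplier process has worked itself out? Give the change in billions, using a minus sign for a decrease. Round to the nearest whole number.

𝕄30487 billion

The money multiplier is m = (1 + c) / (rr + e + c) = (1 + 0.0532) / (0.213 + 0.034 + 0.0532) ≈ 3.50833.
The purchase adds 8690 billion of base, so ΔM = m × ΔMB = 3.50833 × (+8690) = 30487.3877 billion.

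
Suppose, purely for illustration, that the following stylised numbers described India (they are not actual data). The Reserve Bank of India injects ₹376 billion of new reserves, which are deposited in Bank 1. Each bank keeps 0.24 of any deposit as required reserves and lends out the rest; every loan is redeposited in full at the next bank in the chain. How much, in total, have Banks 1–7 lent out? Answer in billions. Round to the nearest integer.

Bank i lends (1 − rr)^i of the original deposit: Bank 1 lends 376·0.7600 = 285.7600, Bank 2 lends 376·0.7600² = 217.1776, and so on.
Summing a geometric series: total = 376·[0.7600·(1 − 0.7600^7) / (1 − 0.7600)] ≈ 1016.2912 billion.

₹1016 billion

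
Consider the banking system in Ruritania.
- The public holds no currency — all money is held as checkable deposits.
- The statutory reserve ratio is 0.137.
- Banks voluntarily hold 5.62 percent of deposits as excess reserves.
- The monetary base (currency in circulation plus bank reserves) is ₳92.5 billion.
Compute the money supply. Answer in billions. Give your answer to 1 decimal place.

₳478.8 billion

The money multiplier is m = 1 / (rr + e) = 1 / (0.137 + 0.0562) ≈ 5.1760.
So M = m × MB = 5.1760 × 92.5 = 478.78 billion.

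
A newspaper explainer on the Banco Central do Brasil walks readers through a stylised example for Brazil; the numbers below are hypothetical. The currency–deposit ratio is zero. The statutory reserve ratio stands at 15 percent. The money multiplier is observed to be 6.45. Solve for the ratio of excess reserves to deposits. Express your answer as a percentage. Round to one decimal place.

Using m = 6.45. Since m = (1 + c)/(c + rr + e), the denominator satisfies c + rr + e = (1 + c)/m = (1 + 0) / 6.45 ≈ 0.155039.
With c = 0 and rr = 0.15, the ratio of excess reserves to deposits is 0.155039 − 0 − 0.15 = 0.005039.

0.5%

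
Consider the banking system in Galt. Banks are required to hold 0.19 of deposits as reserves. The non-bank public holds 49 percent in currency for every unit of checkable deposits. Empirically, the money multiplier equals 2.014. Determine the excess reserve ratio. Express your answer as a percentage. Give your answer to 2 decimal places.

5.98%

Using m = 2.014. Since m = (1 + c)/(c + rr + e), the denominator satisfies c + rr + e = (1 + c)/m = (1 + 0.49) / 2.014 ≈ 0.739821.
With c = 0.49 and rr = 0.19, the excess reserve ratio is 0.739821 − 0.49 − 0.19 = 0.059821.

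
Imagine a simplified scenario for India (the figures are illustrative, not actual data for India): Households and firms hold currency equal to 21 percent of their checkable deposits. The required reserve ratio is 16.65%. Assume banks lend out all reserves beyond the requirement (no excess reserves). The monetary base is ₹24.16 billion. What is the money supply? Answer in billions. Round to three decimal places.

The money multiplier is m = (1 + c) / (rr + c) = (1 + 0.21) / (0.1665 + 0.21) ≈ 3.213811.
So M = m × MB = 3.213811 × 24.16 ≈ 77.6457 billion.

₹77.646 billion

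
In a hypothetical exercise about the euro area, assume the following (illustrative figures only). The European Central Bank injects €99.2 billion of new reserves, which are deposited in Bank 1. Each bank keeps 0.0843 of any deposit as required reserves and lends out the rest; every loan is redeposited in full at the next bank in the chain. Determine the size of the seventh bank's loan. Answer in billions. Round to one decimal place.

€53.6 billion

Each bank lends a fraction (1 − rr) = 0.9157 of the deposit it receives, so Bank 7 receives 99.2·0.9157^6 and lends 99.2·0.9157^7 ≈ 53.5530 billion.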